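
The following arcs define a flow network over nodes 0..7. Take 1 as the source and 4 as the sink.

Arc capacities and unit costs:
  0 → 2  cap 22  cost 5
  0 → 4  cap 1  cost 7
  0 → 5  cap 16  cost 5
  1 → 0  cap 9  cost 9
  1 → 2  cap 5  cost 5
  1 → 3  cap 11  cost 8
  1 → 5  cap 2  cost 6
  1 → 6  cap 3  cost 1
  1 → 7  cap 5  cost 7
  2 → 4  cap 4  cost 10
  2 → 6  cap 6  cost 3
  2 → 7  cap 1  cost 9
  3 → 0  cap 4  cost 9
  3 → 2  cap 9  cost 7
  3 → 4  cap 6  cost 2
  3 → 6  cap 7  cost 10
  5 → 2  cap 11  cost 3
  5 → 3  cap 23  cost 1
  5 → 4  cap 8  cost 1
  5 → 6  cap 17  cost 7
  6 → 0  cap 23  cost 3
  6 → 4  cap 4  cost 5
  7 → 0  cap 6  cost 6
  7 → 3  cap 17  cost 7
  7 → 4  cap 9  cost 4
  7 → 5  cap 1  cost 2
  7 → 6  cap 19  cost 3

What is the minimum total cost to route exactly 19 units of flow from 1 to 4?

Minimum cost for 19 units: 189

shortest-cost path #1: 1→6→4 push 3 @ unit cost 6 (adds 18)
shortest-cost path #2: 1→5→4 push 2 @ unit cost 7 (adds 14)
shortest-cost path #3: 1→3→4 push 6 @ unit cost 10 (adds 60)
shortest-cost path #4: 1→7→5→4 push 1 @ unit cost 10 (adds 10)
shortest-cost path #5: 1→7→4 push 4 @ unit cost 11 (adds 44)
shortest-cost path #6: 1→2→6→4 push 1 @ unit cost 13 (adds 13)
shortest-cost path #7: 1→2→4 push 2 @ unit cost 15 (adds 30)
total cost = 189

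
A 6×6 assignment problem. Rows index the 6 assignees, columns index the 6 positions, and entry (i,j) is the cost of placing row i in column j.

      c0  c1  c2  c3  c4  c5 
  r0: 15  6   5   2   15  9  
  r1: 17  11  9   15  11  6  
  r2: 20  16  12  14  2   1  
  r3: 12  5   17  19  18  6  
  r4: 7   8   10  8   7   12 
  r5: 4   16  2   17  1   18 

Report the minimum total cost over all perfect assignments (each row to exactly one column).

Minimum assignment cost: 24

optimal assignment: row0→col3 (cost 2), row1→col5 (cost 6), row2→col4 (cost 2), row3→col1 (cost 5), row4→col0 (cost 7), row5→col2 (cost 2)
total = 2 + 6 + 2 + 5 + 7 + 2 = 24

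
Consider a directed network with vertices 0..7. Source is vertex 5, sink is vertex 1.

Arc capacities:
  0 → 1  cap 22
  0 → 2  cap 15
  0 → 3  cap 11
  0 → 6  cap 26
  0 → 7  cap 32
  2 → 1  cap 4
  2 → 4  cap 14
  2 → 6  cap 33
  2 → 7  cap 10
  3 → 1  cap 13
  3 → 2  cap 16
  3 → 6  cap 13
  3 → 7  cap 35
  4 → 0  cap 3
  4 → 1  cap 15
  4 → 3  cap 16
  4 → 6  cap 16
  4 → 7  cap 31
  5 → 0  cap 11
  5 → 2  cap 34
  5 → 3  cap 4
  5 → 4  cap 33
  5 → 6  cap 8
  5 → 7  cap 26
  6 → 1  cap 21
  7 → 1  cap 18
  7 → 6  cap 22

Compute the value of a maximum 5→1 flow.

Maximum flow value: 85

augment #1: 5→0→1 bottleneck 11, total now 11
augment #2: 5→2→1 bottleneck 4, total now 15
augment #3: 5→3→1 bottleneck 4, total now 19
augment #4: 5→4→1 bottleneck 15, total now 34
augment #5: 5→6→1 bottleneck 8, total now 42
augment #6: 5→7→1 bottleneck 18, total now 60
augment #7: 5→2→6→1 bottleneck 13, total now 73
augment #8: 5→4→0→1 bottleneck 3, total now 76
augment #9: 5→4→3→1 bottleneck 9, total now 85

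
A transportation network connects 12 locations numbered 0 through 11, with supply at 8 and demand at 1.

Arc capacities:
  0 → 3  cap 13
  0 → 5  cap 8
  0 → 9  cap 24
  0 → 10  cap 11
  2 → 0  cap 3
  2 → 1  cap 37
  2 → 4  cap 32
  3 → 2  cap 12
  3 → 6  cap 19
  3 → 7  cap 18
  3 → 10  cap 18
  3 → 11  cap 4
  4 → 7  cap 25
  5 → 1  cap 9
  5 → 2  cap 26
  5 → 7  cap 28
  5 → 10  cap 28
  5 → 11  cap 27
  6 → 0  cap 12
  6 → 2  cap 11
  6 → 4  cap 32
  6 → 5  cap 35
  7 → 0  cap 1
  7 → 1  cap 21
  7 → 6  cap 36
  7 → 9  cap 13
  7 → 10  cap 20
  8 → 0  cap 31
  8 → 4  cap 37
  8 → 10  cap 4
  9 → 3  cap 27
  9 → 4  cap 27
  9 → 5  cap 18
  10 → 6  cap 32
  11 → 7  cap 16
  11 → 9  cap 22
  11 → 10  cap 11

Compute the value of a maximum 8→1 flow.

Maximum flow value: 60

augment #1: 8→0→5→1 bottleneck 8, total now 8
augment #2: 8→4→7→1 bottleneck 21, total now 29
augment #3: 8→0→3→2→1 bottleneck 12, total now 41
augment #4: 8→0→9→5→1 bottleneck 1, total now 42
augment #5: 8→10→6→2→1 bottleneck 4, total now 46
augment #6: 8→0→3→6→2→1 bottleneck 1, total now 47
augment #7: 8→0→9→5→2→1 bottleneck 9, total now 56
augment #8: 8→4→7→6→2→1 bottleneck 4, total now 60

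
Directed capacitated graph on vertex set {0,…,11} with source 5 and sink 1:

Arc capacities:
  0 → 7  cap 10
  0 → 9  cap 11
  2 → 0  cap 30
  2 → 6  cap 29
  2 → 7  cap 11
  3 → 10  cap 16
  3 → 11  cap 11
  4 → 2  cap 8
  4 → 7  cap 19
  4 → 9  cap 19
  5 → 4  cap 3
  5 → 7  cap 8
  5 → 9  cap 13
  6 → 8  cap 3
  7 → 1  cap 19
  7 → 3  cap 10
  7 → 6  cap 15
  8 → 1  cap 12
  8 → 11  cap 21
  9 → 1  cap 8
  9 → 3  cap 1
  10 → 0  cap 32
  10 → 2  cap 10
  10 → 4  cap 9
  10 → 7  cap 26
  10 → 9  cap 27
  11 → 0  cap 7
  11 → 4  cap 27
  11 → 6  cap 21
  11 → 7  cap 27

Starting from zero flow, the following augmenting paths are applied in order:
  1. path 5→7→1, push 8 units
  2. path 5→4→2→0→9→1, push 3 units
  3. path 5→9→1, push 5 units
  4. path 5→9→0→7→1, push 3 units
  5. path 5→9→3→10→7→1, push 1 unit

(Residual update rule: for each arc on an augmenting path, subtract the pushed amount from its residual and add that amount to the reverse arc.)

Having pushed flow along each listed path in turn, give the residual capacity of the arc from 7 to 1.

after path 1 (5→7→1, push 8): res(7,1)=11
after path 2 (5→4→2→0→9→1, push 3): res(7,1)=11
after path 3 (5→9→1, push 5): res(7,1)=11
after path 4 (5→9→0→7→1, push 3): res(7,1)=8
after path 5 (5→9→3→10→7→1, push 1): res(7,1)=7

Residual capacity of (7,1): 7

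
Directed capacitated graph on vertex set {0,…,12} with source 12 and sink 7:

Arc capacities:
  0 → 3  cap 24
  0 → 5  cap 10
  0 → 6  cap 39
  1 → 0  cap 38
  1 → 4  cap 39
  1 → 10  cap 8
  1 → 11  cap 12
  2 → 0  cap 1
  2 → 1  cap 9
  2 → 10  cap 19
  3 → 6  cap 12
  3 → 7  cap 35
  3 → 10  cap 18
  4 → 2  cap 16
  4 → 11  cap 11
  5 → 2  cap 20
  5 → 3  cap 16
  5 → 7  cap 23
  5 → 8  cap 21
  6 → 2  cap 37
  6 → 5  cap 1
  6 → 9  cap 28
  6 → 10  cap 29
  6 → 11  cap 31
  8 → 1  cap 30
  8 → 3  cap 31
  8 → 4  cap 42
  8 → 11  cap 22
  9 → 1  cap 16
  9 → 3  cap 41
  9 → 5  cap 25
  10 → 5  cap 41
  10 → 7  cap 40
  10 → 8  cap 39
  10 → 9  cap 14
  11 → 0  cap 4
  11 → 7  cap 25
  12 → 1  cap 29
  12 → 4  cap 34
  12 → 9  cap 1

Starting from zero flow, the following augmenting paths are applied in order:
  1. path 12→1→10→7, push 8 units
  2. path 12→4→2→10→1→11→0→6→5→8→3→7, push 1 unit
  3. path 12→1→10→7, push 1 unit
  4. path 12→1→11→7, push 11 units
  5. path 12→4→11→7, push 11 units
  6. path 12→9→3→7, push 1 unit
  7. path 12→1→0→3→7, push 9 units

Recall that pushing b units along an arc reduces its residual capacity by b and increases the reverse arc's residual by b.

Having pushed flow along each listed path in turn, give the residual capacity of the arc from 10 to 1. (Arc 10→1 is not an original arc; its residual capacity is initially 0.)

Residual capacity of (10,1): 8

after path 1 (12→1→10→7, push 8): res(10,1)=8
after path 2 (12→4→2→10→1→11→0→6→5→8→3→7, push 1): res(10,1)=7
after path 3 (12→1→10→7, push 1): res(10,1)=8
after path 4 (12→1→11→7, push 11): res(10,1)=8
after path 5 (12→4→11→7, push 11): res(10,1)=8
after path 6 (12→9→3→7, push 1): res(10,1)=8
after path 7 (12→1→0→3→7, push 9): res(10,1)=8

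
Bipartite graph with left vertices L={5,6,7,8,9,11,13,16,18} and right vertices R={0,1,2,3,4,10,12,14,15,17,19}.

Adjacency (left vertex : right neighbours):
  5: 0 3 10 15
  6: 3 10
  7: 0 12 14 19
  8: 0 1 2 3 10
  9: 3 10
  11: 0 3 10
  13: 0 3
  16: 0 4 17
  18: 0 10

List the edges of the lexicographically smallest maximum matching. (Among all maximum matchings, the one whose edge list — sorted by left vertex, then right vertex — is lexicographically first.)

|M| = 7 (so the lex-smallest maximum matching has 7 edges)
process left vertices in ascending order; for each, take the smallest-labelled available neighbour that still permits 7 edges overall, or leave it unmatched if none does
lex-smallest matching: {5-15, 6-3, 7-12, 8-1, 9-10, 11-0, 16-4}

Lex-smallest maximum matching: {(5,15), (6,3), (7,12), (8,1), (9,10), (11,0), (16,4)}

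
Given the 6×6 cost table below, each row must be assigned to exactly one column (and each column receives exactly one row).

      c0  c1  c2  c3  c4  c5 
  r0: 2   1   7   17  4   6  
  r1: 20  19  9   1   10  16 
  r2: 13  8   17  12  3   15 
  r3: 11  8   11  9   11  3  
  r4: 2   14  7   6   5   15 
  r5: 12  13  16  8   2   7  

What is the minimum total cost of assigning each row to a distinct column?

Minimum assignment cost: 23

one of 2 optimal assignments: row0→col0 (cost 2), row1→col3 (cost 1), row2→col1 (cost 8), row3→col5 (cost 3), row4→col2 (cost 7), row5→col4 (cost 2)
total = 2 + 1 + 8 + 3 + 7 + 2 = 23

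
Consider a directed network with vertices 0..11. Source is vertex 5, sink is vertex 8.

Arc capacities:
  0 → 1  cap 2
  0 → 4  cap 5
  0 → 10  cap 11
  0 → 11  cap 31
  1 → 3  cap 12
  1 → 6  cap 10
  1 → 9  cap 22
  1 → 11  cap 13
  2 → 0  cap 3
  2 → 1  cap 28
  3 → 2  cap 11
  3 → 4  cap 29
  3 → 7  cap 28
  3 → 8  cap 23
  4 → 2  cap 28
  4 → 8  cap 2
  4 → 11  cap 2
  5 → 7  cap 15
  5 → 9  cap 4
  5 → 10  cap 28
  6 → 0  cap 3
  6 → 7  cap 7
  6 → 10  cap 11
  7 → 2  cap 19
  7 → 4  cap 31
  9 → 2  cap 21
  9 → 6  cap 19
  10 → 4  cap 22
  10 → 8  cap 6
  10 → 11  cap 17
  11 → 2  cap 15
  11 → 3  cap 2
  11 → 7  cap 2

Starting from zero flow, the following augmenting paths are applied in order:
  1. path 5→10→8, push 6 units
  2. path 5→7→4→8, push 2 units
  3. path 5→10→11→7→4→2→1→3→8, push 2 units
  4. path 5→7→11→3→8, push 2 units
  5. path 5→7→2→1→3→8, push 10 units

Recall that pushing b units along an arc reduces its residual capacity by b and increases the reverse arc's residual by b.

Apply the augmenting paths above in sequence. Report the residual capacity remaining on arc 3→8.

after path 1 (5→10→8, push 6): res(3,8)=23
after path 2 (5→7→4→8, push 2): res(3,8)=23
after path 3 (5→10→11→7→4→2→1→3→8, push 2): res(3,8)=21
after path 4 (5→7→11→3→8, push 2): res(3,8)=19
after path 5 (5→7→2→1→3→8, push 10): res(3,8)=9

Residual capacity of (3,8): 9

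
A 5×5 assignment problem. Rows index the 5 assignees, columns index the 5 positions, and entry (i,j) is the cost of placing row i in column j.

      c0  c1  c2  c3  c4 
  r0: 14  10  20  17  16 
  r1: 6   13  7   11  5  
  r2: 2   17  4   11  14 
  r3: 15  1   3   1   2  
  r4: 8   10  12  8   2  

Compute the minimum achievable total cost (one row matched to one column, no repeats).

Minimum assignment cost: 22

optimal assignment: row0→col1 (cost 10), row1→col2 (cost 7), row2→col0 (cost 2), row3→col3 (cost 1), row4→col4 (cost 2)
total = 10 + 7 + 2 + 1 + 2 = 22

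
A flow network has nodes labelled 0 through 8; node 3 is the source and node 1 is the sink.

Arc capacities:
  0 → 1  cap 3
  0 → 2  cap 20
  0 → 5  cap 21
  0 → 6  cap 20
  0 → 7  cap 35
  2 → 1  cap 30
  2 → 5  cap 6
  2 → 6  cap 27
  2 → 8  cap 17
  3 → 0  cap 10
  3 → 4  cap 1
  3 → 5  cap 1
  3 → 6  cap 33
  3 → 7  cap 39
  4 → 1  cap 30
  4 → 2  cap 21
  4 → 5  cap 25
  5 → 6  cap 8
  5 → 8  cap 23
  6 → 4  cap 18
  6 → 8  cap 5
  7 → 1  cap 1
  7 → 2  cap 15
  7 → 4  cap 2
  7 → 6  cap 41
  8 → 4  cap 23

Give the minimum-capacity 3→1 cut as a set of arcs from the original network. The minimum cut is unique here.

augment #1: 3→0→1 push 3
augment #2: 3→4→1 push 1
augment #3: 3→7→1 push 1
augment #4: 3→0→2→1 push 7
augment #5: 3→6→4→1 push 18
augment #6: 3→7→2→1 push 15
augment #7: 3→7→4→1 push 2
augment #8: 3→5→8→4→1 push 1
augment #9: 3→6→8→4→1 push 5
max flow = 53; residual-reachable set from 3 gives S-side
cut edges (S→T): {(3,0), (3,4), (3,5), (6,4), (6,8), (7,1), (7,2), (7,4)} total cap 53

Min-cut arcs: {(3,0), (3,4), (3,5), (6,4), (6,8), (7,1), (7,2), (7,4)} (total capacity 53)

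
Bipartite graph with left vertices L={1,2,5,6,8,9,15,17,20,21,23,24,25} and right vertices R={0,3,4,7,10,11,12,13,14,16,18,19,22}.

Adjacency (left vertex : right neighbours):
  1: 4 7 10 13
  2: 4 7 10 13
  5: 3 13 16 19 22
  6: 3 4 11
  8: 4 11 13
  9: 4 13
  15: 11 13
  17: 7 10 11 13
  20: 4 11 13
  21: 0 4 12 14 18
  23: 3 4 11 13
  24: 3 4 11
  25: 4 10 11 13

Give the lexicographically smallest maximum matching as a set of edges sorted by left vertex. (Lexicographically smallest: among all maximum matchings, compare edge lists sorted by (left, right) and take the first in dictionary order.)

|M| = 8 (so the lex-smallest maximum matching has 8 edges)
process left vertices in ascending order; for each, take the smallest-labelled available neighbour that still permits 8 edges overall, or leave it unmatched if none does
lex-smallest matching: {1-4, 2-7, 5-16, 6-3, 8-11, 9-13, 17-10, 21-0}

Lex-smallest maximum matching: {(1,4), (2,7), (5,16), (6,3), (8,11), (9,13), (17,10), (21,0)}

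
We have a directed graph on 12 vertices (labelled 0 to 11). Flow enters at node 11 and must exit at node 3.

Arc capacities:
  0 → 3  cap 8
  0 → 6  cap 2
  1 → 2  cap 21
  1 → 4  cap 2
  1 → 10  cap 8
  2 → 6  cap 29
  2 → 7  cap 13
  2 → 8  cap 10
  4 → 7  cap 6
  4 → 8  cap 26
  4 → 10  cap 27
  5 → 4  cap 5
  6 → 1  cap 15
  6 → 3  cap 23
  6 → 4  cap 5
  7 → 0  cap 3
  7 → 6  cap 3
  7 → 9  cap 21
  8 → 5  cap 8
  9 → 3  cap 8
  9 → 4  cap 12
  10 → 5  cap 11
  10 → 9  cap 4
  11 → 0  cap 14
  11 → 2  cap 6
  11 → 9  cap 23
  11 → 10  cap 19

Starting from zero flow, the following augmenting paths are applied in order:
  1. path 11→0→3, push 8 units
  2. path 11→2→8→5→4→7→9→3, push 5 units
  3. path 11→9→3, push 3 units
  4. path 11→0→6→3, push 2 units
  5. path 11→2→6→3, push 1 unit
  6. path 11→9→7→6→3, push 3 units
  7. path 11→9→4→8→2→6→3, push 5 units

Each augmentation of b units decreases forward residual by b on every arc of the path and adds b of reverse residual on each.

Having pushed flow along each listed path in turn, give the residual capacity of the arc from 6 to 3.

after path 1 (11→0→3, push 8): res(6,3)=23
after path 2 (11→2→8→5→4→7→9→3, push 5): res(6,3)=23
after path 3 (11→9→3, push 3): res(6,3)=23
after path 4 (11→0→6→3, push 2): res(6,3)=21
after path 5 (11→2→6→3, push 1): res(6,3)=20
after path 6 (11→9→7→6→3, push 3): res(6,3)=17
after path 7 (11→9→4→8→2→6→3, push 5): res(6,3)=12

Residual capacity of (6,3): 12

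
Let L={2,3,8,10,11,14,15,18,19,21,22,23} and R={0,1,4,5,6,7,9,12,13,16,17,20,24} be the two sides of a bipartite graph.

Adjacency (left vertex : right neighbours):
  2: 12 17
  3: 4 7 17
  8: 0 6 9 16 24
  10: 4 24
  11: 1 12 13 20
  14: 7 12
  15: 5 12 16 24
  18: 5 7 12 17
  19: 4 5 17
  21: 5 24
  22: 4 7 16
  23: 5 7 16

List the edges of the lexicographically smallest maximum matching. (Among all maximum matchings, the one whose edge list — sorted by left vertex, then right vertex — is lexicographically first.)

Lex-smallest maximum matching: {(2,12), (3,4), (8,0), (10,24), (11,1), (14,7), (15,5), (18,17), (22,16)}

|M| = 9 (so the lex-smallest maximum matching has 9 edges)
process left vertices in ascending order; for each, take the smallest-labelled available neighbour that still permits 9 edges overall, or leave it unmatched if none does
lex-smallest matching: {2-12, 3-4, 8-0, 10-24, 11-1, 14-7, 15-5, 18-17, 22-16}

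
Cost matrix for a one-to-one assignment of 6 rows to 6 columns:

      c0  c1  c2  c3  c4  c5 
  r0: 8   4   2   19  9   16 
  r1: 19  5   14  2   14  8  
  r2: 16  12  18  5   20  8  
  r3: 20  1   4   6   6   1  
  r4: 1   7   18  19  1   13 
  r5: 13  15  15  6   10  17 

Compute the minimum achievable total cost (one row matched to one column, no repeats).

one of 2 optimal assignments: row0→col2 (cost 2), row1→col1 (cost 5), row2→col3 (cost 5), row3→col5 (cost 1), row4→col0 (cost 1), row5→col4 (cost 10)
total = 2 + 5 + 5 + 1 + 1 + 10 = 24

Minimum assignment cost: 24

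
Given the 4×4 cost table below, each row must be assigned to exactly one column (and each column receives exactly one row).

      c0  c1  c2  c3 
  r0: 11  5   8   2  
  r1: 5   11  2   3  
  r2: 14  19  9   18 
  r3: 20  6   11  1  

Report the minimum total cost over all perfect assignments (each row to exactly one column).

Minimum assignment cost: 20

optimal assignment: row0→col1 (cost 5), row1→col0 (cost 5), row2→col2 (cost 9), row3→col3 (cost 1)
total = 5 + 5 + 9 + 1 = 20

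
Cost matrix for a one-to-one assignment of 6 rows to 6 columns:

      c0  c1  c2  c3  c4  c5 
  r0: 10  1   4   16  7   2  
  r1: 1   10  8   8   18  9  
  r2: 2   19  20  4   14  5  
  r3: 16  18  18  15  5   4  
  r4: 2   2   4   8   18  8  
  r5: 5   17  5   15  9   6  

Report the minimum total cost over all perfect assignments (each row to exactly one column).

optimal assignment: row0→col5 (cost 2), row1→col0 (cost 1), row2→col3 (cost 4), row3→col4 (cost 5), row4→col1 (cost 2), row5→col2 (cost 5)
total = 2 + 1 + 4 + 5 + 2 + 5 = 19

Minimum assignment cost: 19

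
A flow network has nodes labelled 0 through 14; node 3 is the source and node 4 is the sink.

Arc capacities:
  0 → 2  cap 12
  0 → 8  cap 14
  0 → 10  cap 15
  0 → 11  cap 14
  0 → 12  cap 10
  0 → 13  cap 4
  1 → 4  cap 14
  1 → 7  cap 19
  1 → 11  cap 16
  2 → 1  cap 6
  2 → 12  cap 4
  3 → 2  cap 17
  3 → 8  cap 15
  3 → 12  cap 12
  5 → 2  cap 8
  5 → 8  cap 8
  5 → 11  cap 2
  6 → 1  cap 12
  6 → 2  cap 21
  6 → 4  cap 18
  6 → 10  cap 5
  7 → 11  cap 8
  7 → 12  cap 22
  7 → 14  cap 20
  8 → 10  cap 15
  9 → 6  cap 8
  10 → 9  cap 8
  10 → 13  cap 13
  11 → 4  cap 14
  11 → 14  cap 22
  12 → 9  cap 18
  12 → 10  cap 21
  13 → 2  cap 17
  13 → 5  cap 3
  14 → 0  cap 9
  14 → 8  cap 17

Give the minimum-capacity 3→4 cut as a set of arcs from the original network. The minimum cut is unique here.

Min-cut arcs: {(2,1), (5,11), (9,6)} (total capacity 16)

augment #1: 3→2→1→4 push 6
augment #2: 3→12→9→6→4 push 8
augment #3: 3→8→10→13→5→11→4 push 2
max flow = 16; residual-reachable set from 3 gives S-side
cut edges (S→T): {(2,1), (5,11), (9,6)} total cap 16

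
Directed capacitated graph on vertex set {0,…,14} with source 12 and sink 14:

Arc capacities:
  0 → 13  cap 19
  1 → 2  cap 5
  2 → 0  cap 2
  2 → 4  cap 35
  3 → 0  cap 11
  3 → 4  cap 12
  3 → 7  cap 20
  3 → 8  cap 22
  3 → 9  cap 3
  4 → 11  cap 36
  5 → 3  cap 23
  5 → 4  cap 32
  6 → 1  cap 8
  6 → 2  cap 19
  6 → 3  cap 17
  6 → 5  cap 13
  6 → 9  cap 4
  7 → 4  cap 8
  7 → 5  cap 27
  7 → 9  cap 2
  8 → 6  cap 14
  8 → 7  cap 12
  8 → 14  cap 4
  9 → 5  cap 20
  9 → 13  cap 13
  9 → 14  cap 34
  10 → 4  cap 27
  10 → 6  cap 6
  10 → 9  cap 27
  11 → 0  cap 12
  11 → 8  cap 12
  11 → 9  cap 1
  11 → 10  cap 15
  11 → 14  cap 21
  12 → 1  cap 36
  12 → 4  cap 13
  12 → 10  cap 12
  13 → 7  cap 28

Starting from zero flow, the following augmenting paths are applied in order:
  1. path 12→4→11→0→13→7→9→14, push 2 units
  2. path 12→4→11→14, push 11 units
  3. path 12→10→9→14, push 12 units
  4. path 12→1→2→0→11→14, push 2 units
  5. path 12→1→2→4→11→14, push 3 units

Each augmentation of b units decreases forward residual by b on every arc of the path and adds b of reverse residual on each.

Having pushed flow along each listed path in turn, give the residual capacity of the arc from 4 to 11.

Residual capacity of (4,11): 20

after path 1 (12→4→11→0→13→7→9→14, push 2): res(4,11)=34
after path 2 (12→4→11→14, push 11): res(4,11)=23
after path 3 (12→10→9→14, push 12): res(4,11)=23
after path 4 (12→1→2→0→11→14, push 2): res(4,11)=23
after path 5 (12→1→2→4→11→14, push 3): res(4,11)=20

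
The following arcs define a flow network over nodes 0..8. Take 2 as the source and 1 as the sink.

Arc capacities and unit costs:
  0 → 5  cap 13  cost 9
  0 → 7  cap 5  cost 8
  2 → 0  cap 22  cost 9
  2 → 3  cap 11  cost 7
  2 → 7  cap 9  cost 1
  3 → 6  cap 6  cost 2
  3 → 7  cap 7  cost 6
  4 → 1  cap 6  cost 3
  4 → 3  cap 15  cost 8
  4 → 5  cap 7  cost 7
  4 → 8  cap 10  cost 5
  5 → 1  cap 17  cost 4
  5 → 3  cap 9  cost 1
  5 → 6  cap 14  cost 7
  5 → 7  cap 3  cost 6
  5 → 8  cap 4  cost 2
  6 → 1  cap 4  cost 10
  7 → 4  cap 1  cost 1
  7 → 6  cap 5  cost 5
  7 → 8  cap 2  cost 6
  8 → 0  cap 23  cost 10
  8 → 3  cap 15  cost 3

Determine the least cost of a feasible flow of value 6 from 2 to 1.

Minimum cost for 6 units: 91

shortest-cost path #1: 2→7→4→1 push 1 @ unit cost 5 (adds 5)
shortest-cost path #2: 2→7→6→1 push 4 @ unit cost 16 (adds 64)
shortest-cost path #3: 2→0→5→1 push 1 @ unit cost 22 (adds 22)
total cost = 91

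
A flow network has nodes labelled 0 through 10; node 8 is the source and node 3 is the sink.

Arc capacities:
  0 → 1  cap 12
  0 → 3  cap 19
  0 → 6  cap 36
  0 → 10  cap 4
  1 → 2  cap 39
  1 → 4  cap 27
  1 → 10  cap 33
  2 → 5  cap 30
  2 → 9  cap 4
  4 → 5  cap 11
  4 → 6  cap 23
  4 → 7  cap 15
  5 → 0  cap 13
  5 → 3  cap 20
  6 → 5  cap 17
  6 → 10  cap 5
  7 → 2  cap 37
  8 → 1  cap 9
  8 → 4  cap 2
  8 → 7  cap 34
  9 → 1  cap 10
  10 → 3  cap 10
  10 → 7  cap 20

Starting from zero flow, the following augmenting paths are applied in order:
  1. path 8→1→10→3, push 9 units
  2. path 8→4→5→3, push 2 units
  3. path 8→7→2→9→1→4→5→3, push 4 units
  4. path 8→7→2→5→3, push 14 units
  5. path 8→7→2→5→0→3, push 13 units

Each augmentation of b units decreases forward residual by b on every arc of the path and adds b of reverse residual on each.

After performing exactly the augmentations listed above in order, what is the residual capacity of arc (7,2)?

after path 1 (8→1→10→3, push 9): res(7,2)=37
after path 2 (8→4→5→3, push 2): res(7,2)=37
after path 3 (8→7→2→9→1→4→5→3, push 4): res(7,2)=33
after path 4 (8→7→2→5→3, push 14): res(7,2)=19
after path 5 (8→7→2→5→0→3, push 13): res(7,2)=6

Residual capacity of (7,2): 6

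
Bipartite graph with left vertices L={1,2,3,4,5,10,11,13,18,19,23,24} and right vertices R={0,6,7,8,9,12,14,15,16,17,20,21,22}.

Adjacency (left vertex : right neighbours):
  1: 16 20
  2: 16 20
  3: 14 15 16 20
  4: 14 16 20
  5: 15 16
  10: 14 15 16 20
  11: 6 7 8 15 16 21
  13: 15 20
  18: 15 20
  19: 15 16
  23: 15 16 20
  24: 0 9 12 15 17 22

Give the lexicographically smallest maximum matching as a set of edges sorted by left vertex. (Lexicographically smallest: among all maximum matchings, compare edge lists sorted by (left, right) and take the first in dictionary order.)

|M| = 6 (so the lex-smallest maximum matching has 6 edges)
process left vertices in ascending order; for each, take the smallest-labelled available neighbour that still permits 6 edges overall, or leave it unmatched if none does
lex-smallest matching: {1-16, 2-20, 3-14, 5-15, 11-6, 24-0}

Lex-smallest maximum matching: {(1,16), (2,20), (3,14), (5,15), (11,6), (24,0)}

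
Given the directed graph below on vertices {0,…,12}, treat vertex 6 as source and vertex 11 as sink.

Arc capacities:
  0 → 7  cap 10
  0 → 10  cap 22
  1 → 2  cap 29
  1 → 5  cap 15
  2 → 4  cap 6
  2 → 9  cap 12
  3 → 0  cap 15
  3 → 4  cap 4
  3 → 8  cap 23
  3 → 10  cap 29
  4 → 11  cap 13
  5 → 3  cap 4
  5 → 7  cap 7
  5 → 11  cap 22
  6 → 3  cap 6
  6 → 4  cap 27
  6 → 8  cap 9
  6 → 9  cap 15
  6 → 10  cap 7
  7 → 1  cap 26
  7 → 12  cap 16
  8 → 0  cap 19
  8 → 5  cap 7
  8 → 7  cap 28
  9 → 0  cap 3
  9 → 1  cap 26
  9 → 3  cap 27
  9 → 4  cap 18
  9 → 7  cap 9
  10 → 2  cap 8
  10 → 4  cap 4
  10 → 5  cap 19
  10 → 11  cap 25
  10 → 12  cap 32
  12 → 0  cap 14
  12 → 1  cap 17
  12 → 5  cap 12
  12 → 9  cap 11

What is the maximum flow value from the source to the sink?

Maximum flow value: 50

augment #1: 6→4→11 bottleneck 13, total now 13
augment #2: 6→10→11 bottleneck 7, total now 20
augment #3: 6→3→10→11 bottleneck 6, total now 26
augment #4: 6→8→5→11 bottleneck 7, total now 33
augment #5: 6→8→0→10→11 bottleneck 2, total now 35
augment #6: 6→9→0→10→11 bottleneck 3, total now 38
augment #7: 6→9→1→5→11 bottleneck 12, total now 50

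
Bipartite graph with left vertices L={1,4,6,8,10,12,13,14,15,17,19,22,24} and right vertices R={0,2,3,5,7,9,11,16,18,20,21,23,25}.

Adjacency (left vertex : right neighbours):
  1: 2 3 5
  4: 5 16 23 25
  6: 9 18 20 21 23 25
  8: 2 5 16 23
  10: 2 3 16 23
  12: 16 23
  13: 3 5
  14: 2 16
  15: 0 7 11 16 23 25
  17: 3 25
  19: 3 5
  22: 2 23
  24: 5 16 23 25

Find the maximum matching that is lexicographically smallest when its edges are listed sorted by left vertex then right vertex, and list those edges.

Lex-smallest maximum matching: {(1,2), (4,5), (6,9), (8,16), (10,3), (12,23), (15,0), (17,25)}

|M| = 8 (so the lex-smallest maximum matching has 8 edges)
process left vertices in ascending order; for each, take the smallest-labelled available neighbour that still permits 8 edges overall, or leave it unmatched if none does
lex-smallest matching: {1-2, 4-5, 6-9, 8-16, 10-3, 12-23, 15-0, 17-25}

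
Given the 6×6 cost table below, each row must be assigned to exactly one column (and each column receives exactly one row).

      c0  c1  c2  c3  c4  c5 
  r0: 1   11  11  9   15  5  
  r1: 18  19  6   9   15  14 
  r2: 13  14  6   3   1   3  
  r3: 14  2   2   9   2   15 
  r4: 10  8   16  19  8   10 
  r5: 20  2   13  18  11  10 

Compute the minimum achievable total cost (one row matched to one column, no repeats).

Minimum assignment cost: 24

optimal assignment: row0→col0 (cost 1), row1→col2 (cost 6), row2→col3 (cost 3), row3→col4 (cost 2), row4→col5 (cost 10), row5→col1 (cost 2)
total = 1 + 6 + 3 + 2 + 10 + 2 = 24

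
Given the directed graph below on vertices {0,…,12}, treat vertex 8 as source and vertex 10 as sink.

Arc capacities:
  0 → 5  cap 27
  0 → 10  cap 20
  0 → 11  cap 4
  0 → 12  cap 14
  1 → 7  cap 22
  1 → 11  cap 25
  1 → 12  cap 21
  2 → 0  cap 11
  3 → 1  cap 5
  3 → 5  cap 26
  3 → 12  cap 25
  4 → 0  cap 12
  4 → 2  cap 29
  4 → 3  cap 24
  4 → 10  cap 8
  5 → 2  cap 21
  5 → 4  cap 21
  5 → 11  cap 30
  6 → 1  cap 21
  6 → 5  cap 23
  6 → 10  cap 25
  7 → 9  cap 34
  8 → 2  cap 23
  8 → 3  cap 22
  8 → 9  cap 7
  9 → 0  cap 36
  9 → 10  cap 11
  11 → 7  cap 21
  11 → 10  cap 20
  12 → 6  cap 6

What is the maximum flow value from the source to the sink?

Maximum flow value: 40

augment #1: 8→9→10 bottleneck 7, total now 7
augment #2: 8→2→0→10 bottleneck 11, total now 18
augment #3: 8→3→1→11→10 bottleneck 5, total now 23
augment #4: 8→3→5→4→10 bottleneck 8, total now 31
augment #5: 8→3→5→11→10 bottleneck 9, total now 40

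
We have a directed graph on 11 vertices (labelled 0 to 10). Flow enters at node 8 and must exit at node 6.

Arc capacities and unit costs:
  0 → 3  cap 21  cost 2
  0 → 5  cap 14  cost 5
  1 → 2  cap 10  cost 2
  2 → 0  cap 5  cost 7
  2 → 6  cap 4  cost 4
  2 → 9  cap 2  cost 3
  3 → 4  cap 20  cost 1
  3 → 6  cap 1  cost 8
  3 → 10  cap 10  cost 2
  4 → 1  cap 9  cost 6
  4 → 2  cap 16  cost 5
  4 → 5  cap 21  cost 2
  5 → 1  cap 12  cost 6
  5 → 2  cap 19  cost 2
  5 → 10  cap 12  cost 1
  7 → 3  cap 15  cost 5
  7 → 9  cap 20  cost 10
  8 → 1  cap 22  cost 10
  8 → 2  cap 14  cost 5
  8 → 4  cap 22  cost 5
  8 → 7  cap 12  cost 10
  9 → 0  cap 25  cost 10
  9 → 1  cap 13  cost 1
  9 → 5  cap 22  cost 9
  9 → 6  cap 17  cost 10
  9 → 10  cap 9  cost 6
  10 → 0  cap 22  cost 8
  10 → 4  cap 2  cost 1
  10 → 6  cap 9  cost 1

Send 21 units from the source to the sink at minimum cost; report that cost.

Minimum cost for 21 units: 325

shortest-cost path #1: 8→2→6 push 4 @ unit cost 9 (adds 36)
shortest-cost path #2: 8→4→5→10→6 push 9 @ unit cost 9 (adds 81)
shortest-cost path #3: 8→2→9→6 push 2 @ unit cost 18 (adds 36)
shortest-cost path #4: 8→2→0→3→6 push 1 @ unit cost 22 (adds 22)
shortest-cost path #5: 8→7→9→6 push 5 @ unit cost 30 (adds 150)
total cost = 325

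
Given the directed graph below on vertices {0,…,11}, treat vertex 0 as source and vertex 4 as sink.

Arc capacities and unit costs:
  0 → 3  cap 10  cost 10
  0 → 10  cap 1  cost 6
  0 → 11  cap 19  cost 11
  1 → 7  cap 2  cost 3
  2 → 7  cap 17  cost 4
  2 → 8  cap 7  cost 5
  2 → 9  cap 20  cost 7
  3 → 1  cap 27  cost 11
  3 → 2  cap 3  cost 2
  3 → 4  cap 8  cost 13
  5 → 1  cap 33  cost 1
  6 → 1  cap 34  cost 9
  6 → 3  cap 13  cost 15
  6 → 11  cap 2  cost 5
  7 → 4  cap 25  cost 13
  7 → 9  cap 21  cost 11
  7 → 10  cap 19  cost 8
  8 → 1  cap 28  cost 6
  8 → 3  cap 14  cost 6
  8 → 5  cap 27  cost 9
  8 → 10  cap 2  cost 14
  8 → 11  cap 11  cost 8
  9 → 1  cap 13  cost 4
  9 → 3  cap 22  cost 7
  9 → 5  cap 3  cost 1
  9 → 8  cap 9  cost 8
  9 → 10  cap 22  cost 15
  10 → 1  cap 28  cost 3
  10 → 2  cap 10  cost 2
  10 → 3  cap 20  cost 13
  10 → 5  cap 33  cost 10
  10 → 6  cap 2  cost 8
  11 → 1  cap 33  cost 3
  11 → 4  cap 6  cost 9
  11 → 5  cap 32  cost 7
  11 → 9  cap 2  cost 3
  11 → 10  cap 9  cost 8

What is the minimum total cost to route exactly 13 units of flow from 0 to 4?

Minimum cost for 13 units: 281

shortest-cost path #1: 0→11→4 push 6 @ unit cost 20 (adds 120)
shortest-cost path #2: 0→3→4 push 7 @ unit cost 23 (adds 161)
total cost = 281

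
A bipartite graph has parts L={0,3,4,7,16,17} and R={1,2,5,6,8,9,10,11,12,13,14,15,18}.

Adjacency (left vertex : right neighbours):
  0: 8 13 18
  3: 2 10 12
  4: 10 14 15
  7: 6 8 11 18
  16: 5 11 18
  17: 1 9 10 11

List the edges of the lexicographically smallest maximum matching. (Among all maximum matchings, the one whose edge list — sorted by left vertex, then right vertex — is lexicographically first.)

Lex-smallest maximum matching: {(0,8), (3,2), (4,10), (7,6), (16,5), (17,1)}

|M| = 6 (so the lex-smallest maximum matching has 6 edges)
process left vertices in ascending order; for each, take the smallest-labelled available neighbour that still permits 6 edges overall, or leave it unmatched if none does
lex-smallest matching: {0-8, 3-2, 4-10, 7-6, 16-5, 17-1}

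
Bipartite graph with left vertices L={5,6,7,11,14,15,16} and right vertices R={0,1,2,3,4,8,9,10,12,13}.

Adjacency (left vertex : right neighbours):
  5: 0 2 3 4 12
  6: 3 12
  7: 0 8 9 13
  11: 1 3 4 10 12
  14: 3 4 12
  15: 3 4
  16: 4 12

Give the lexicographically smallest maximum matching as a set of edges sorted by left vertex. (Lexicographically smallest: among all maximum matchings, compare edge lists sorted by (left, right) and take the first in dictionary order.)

|M| = 6 (so the lex-smallest maximum matching has 6 edges)
process left vertices in ascending order; for each, take the smallest-labelled available neighbour that still permits 6 edges overall, or leave it unmatched if none does
lex-smallest matching: {5-0, 6-3, 7-8, 11-1, 14-4, 16-12}

Lex-smallest maximum matching: {(5,0), (6,3), (7,8), (11,1), (14,4), (16,12)}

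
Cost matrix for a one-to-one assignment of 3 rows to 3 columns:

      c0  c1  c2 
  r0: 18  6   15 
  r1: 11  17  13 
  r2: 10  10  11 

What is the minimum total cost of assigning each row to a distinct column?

optimal assignment: row0→col1 (cost 6), row1→col0 (cost 11), row2→col2 (cost 11)
total = 6 + 11 + 11 = 28

Minimum assignment cost: 28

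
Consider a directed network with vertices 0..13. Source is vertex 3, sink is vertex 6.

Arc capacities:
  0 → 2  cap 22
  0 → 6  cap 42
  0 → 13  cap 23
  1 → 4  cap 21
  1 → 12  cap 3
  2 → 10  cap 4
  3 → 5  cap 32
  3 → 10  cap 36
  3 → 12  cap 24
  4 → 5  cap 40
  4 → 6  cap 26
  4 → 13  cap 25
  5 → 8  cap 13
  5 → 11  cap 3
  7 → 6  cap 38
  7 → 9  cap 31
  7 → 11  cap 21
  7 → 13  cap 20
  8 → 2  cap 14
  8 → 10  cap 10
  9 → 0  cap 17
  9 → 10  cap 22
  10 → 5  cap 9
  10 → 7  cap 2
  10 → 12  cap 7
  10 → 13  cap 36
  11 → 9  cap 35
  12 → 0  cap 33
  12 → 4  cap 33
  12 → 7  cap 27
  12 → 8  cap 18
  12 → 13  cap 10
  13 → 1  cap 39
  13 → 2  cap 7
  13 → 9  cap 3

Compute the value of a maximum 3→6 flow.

Maximum flow value: 63

augment #1: 3→10→7→6 bottleneck 2, total now 2
augment #2: 3→12→0→6 bottleneck 24, total now 26
augment #3: 3→10→12→0→6 bottleneck 7, total now 33
augment #4: 3→5→11→9→0→6 bottleneck 3, total now 36
augment #5: 3→10→13→1→4→6 bottleneck 21, total now 57
augment #6: 3→10→13→9→0→6 bottleneck 3, total now 60
augment #7: 3→10→13→1→12→0→6 bottleneck 2, total now 62
augment #8: 3→10→13→1→12→4→6 bottleneck 1, total now 63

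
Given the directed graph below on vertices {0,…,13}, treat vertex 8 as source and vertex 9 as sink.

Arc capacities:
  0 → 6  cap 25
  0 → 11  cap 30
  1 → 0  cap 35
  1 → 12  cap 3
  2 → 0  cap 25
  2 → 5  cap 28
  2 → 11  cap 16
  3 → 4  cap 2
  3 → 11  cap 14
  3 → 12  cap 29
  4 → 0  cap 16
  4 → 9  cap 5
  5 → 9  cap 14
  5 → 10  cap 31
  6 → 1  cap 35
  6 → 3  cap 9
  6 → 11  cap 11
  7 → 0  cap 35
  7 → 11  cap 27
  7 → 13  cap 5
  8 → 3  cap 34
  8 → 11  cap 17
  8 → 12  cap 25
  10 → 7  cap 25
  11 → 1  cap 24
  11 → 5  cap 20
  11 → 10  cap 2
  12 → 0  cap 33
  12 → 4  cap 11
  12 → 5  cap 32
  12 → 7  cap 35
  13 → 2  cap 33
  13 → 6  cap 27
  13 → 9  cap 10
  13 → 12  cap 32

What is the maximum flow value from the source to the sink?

Maximum flow value: 24

augment #1: 8→3→4→9 bottleneck 2, total now 2
augment #2: 8→11→5→9 bottleneck 14, total now 16
augment #3: 8→12→4→9 bottleneck 3, total now 19
augment #4: 8→12→7→13→9 bottleneck 5, total now 24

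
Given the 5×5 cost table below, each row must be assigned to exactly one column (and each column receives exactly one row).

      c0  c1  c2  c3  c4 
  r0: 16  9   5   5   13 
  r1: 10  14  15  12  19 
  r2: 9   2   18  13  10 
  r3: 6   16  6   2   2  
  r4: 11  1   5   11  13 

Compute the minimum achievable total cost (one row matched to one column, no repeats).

optimal assignment: row0→col3 (cost 5), row1→col0 (cost 10), row2→col1 (cost 2), row3→col4 (cost 2), row4→col2 (cost 5)
total = 5 + 10 + 2 + 2 + 5 = 24

Minimum assignment cost: 24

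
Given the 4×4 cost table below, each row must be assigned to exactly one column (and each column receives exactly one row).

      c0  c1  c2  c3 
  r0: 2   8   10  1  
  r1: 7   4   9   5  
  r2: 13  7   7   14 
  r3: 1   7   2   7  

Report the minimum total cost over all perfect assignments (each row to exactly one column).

optimal assignment: row0→col3 (cost 1), row1→col1 (cost 4), row2→col2 (cost 7), row3→col0 (cost 1)
total = 1 + 4 + 7 + 1 = 13

Minimum assignment cost: 13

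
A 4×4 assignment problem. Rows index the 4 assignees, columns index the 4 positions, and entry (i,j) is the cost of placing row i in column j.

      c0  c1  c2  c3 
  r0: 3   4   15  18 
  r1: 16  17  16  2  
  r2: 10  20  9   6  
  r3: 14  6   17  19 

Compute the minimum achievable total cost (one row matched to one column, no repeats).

optimal assignment: row0→col0 (cost 3), row1→col3 (cost 2), row2→col2 (cost 9), row3→col1 (cost 6)
total = 3 + 2 + 9 + 6 = 20

Minimum assignment cost: 20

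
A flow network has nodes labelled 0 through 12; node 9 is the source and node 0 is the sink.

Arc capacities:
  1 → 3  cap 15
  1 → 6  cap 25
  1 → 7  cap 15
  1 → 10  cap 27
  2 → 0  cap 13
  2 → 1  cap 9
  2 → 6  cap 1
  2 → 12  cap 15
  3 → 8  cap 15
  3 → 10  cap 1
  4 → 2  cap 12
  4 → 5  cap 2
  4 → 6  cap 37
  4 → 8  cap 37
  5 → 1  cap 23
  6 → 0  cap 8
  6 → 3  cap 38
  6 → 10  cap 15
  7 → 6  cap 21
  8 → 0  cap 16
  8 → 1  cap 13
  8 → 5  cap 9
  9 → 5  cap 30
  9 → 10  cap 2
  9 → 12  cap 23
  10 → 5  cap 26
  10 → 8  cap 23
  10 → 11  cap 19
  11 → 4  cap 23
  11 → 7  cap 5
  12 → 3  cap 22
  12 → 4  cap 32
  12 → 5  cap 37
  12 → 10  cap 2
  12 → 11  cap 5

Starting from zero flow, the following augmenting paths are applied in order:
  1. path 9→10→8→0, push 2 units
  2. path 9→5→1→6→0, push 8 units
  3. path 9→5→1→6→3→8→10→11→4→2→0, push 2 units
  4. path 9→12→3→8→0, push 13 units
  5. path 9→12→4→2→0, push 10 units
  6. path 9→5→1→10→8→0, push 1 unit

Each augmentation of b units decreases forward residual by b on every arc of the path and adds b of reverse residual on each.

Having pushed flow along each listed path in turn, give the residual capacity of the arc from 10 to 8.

after path 1 (9→10→8→0, push 2): res(10,8)=21
after path 2 (9→5→1→6→0, push 8): res(10,8)=21
after path 3 (9→5→1→6→3→8→10→11→4→2→0, push 2): res(10,8)=23
after path 4 (9→12→3→8→0, push 13): res(10,8)=23
after path 5 (9→12→4→2→0, push 10): res(10,8)=23
after path 6 (9→5→1→10→8→0, push 1): res(10,8)=22

Residual capacity of (10,8): 22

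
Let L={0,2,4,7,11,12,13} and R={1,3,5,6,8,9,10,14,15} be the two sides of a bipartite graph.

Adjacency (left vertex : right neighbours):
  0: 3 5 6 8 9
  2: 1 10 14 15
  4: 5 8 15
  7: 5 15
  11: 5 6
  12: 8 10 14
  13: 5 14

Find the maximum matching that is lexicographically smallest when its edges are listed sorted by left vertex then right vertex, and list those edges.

|M| = 7 (so the lex-smallest maximum matching has 7 edges)
process left vertices in ascending order; for each, take the smallest-labelled available neighbour that still permits 7 edges overall, or leave it unmatched if none does
lex-smallest matching: {0-3, 2-1, 4-5, 7-15, 11-6, 12-8, 13-14}

Lex-smallest maximum matching: {(0,3), (2,1), (4,5), (7,15), (11,6), (12,8), (13,14)}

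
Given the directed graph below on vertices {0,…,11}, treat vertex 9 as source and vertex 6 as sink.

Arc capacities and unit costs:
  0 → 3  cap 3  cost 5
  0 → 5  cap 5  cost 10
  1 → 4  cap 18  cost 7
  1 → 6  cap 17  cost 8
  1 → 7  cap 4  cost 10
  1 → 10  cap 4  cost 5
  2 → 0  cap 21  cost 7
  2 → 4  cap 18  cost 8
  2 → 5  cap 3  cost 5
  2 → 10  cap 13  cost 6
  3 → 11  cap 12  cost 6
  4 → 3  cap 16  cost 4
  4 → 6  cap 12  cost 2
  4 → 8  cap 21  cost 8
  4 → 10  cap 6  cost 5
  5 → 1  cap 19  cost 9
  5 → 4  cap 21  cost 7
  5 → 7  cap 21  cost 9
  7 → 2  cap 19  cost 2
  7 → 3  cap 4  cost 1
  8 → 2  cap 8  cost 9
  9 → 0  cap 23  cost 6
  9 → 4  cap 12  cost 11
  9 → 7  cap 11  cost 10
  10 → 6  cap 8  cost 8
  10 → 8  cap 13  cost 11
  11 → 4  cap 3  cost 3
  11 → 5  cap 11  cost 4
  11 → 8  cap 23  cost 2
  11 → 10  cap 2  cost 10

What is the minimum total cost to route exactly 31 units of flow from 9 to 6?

shortest-cost path #1: 9→4→6 push 12 @ unit cost 13 (adds 156)
shortest-cost path #2: 9→7→2→10→6 push 8 @ unit cost 26 (adds 208)
shortest-cost path #3: 9→0→5→1→6 push 5 @ unit cost 33 (adds 165)
shortest-cost path #4: 9→7→2→5→1→6 push 3 @ unit cost 34 (adds 102)
shortest-cost path #5: 9→0→3→11→5→1→6 push 3 @ unit cost 38 (adds 114)
total cost = 745

Minimum cost for 31 units: 745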